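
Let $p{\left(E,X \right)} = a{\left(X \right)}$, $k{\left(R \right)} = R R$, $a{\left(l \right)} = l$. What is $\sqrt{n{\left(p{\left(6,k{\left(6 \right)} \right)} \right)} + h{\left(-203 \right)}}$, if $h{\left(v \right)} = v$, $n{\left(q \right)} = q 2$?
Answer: $i \sqrt{131} \approx 11.446 i$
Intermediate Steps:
$k{\left(R \right)} = R^{2}$
$p{\left(E,X \right)} = X$
$n{\left(q \right)} = 2 q$
$\sqrt{n{\left(p{\left(6,k{\left(6 \right)} \right)} \right)} + h{\left(-203 \right)}} = \sqrt{2 \cdot 6^{2} - 203} = \sqrt{2 \cdot 36 - 203} = \sqrt{72 - 203} = \sqrt{-131} = i \sqrt{131}$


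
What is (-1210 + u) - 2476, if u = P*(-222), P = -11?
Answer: -1244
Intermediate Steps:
u = 2442 (u = -11*(-222) = 2442)
(-1210 + u) - 2476 = (-1210 + 2442) - 2476 = 1232 - 2476 = -1244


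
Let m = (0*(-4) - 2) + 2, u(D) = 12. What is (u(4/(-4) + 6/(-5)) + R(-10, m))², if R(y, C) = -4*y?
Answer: 2704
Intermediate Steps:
m = 0 (m = (0 - 2) + 2 = -2 + 2 = 0)
(u(4/(-4) + 6/(-5)) + R(-10, m))² = (12 - 4*(-10))² = (12 + 40)² = 52² = 2704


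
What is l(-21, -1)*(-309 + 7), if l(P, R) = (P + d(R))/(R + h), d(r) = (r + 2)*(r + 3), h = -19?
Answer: -2869/10 ≈ -286.90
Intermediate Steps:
d(r) = (2 + r)*(3 + r)
l(P, R) = (6 + P + R**2 + 5*R)/(-19 + R) (l(P, R) = (P + (6 + R**2 + 5*R))/(R - 19) = (6 + P + R**2 + 5*R)/(-19 + R))
l(-21, -1)*(-309 + 7) = ((6 - 21 + (-1)**2 + 5*(-1))/(-19 - 1))*(-309 + 7) = ((6 - 21 + 1 - 5)/(-20))*(-302) = -1/20*(-19)*(-302) = (19/20)*(-302) = -2869/10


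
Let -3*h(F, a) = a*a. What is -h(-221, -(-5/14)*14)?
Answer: 25/3 ≈ 8.3333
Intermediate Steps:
h(F, a) = -a²/3 (h(F, a) = -a*a/3 = -a²/3)
-h(-221, -(-5/14)*14) = -(-1)*(-(-5/14)*14)²/3 = -(-1)*(-(-5*1/14)*14)²/3 = -(-1)*(-(-5)*14/14)²/3 = -(-1)*(-1*(-5))²/3 = -(-1)*5²/3 = -(-1)*25/3 = -1*(-25/3) = 25/3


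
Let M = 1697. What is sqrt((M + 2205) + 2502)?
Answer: 2*sqrt(1601) ≈ 80.025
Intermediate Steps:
sqrt((M + 2205) + 2502) = sqrt((1697 + 2205) + 2502) = sqrt(3902 + 2502) = sqrt(6404) = 2*sqrt(1601)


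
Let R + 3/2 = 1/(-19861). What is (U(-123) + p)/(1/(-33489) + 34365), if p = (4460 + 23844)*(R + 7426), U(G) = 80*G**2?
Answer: 35144103518093754/5714255400431 ≈ 6150.3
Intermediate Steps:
R = -59585/39722 (R = -3/2 + 1/(-19861) = -3/2 - 1/19861 = -59585/39722 ≈ -1.5000)
p = 4173651048024/19861 (p = (4460 + 23844)*(-59585/39722 + 7426) = 28304*(294915987/39722) = 4173651048024/19861 ≈ 2.1014e+8)
(U(-123) + p)/(1/(-33489) + 34365) = (80*(-123)**2 + 4173651048024/19861)/(1/(-33489) + 34365) = (80*15129 + 4173651048024/19861)/(-1/33489 + 34365) = (1210320 + 4173651048024/19861)/(1150849484/33489) = (4197689213544/19861)*(33489/1150849484) = 35144103518093754/5714255400431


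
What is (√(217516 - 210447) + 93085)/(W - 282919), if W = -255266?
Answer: -18617/107637 - √7069/538185 ≈ -0.17312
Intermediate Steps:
(√(217516 - 210447) + 93085)/(W - 282919) = (√(217516 - 210447) + 93085)/(-255266 - 282919) = (√7069 + 93085)/(-538185) = (93085 + √7069)*(-1/538185) = -18617/107637 - √7069/538185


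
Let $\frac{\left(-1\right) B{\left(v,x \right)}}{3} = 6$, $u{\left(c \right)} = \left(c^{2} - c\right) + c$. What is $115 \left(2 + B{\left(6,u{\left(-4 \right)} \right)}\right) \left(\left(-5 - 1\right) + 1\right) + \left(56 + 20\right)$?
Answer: $9276$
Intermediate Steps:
$u{\left(c \right)} = c^{2}$
$B{\left(v,x \right)} = -18$ ($B{\left(v,x \right)} = \left(-3\right) 6 = -18$)
$115 \left(2 + B{\left(6,u{\left(-4 \right)} \right)}\right) \left(\left(-5 - 1\right) + 1\right) + \left(56 + 20\right) = 115 \left(2 - 18\right) \left(\left(-5 - 1\right) + 1\right) + \left(56 + 20\right) = 115 \left(- 16 \left(-6 + 1\right)\right) + 76 = 115 \left(\left(-16\right) \left(-5\right)\right) + 76 = 115 \cdot 80 + 76 = 9200 + 76 = 9276$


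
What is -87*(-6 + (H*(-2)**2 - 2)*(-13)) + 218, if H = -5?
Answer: -24142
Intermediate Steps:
-87*(-6 + (H*(-2)**2 - 2)*(-13)) + 218 = -87*(-6 + (-5*(-2)**2 - 2)*(-13)) + 218 = -87*(-6 + (-5*4 - 2)*(-13)) + 218 = -87*(-6 + (-20 - 2)*(-13)) + 218 = -87*(-6 - 22*(-13)) + 218 = -87*(-6 + 286) + 218 = -87*280 + 218 = -24360 + 218 = -24142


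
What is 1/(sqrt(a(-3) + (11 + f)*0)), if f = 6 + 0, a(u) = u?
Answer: -I*sqrt(3)/3 ≈ -0.57735*I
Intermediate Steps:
f = 6
1/(sqrt(a(-3) + (11 + f)*0)) = 1/(sqrt(-3 + (11 + 6)*0)) = 1/(sqrt(-3 + 17*0)) = 1/(sqrt(-3 + 0)) = 1/(sqrt(-3)) = 1/(I*sqrt(3)) = -I*sqrt(3)/3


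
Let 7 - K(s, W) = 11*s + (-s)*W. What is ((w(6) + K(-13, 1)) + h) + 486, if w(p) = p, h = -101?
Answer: 528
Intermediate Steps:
K(s, W) = 7 - 11*s + W*s (K(s, W) = 7 - (11*s + (-s)*W) = 7 - (11*s - W*s) = 7 + (-11*s + W*s) = 7 - 11*s + W*s)
((w(6) + K(-13, 1)) + h) + 486 = ((6 + (7 - 11*(-13) + 1*(-13))) - 101) + 486 = ((6 + (7 + 143 - 13)) - 101) + 486 = ((6 + 137) - 101) + 486 = (143 - 101) + 486 = 42 + 486 = 528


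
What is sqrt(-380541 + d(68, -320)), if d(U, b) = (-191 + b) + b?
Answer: 2*I*sqrt(95343) ≈ 617.55*I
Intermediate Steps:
d(U, b) = -191 + 2*b
sqrt(-380541 + d(68, -320)) = sqrt(-380541 + (-191 + 2*(-320))) = sqrt(-380541 + (-191 - 640)) = sqrt(-380541 - 831) = sqrt(-381372) = 2*I*sqrt(95343)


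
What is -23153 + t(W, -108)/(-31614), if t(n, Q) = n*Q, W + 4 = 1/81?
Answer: -1097939059/47421 ≈ -23153.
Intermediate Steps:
W = -323/81 (W = -4 + 1/81 = -323/81 ≈ -3.9877)
t(n, Q) = Q*n
-23153 + t(W, -108)/(-31614) = -23153 - 108*(-323/81)/(-31614) = -23153 + (1292/3)*(-1/31614) = -23153 - 646/47421 = -1097939059/47421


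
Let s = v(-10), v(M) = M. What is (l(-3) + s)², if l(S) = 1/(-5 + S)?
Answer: 6561/64 ≈ 102.52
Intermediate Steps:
s = -10
(l(-3) + s)² = (1/(-5 - 3) - 10)² = (1/(-8) - 10)² = (-⅛ - 10)² = (-81/8)² = 6561/64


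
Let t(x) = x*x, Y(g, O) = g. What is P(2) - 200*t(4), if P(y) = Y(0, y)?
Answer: -3200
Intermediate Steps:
t(x) = x²
P(y) = 0
P(2) - 200*t(4) = 0 - 200*4² = 0 - 200*16 = 0 - 3200 = -3200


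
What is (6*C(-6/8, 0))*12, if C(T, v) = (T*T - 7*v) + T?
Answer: -27/2 ≈ -13.500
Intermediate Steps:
C(T, v) = T + T² - 7*v (C(T, v) = (T² - 7*v) + T = T + T² - 7*v)
(6*C(-6/8, 0))*12 = (6*(-6/8 + (-6/8)² - 7*0))*12 = (6*(-6*⅛ + (-6*⅛)² + 0))*12 = (6*(-¾ + (-¾)² + 0))*12 = (6*(-¾ + 9/16 + 0))*12 = (6*(-3/16))*12 = -9/8*12 = -27/2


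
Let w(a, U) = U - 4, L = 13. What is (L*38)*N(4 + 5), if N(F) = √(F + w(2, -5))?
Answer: 0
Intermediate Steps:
w(a, U) = -4 + U
N(F) = √(-9 + F) (N(F) = √(F + (-4 - 5)) = √(F - 9) = √(-9 + F))
(L*38)*N(4 + 5) = (13*38)*√(-9 + (4 + 5)) = 494*√(-9 + 9) = 494*√0 = 494*0 = 0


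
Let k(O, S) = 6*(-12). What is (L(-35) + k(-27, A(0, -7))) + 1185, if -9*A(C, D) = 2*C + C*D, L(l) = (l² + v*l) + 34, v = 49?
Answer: 657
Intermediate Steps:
L(l) = 34 + l² + 49*l (L(l) = (l² + 49*l) + 34 = 34 + l² + 49*l)
A(C, D) = -2*C/9 - C*D/9 (A(C, D) = -(2*C + C*D)/9 = -2*C/9 - C*D/9)
k(O, S) = -72
(L(-35) + k(-27, A(0, -7))) + 1185 = ((34 + (-35)² + 49*(-35)) - 72) + 1185 = ((34 + 1225 - 1715) - 72) + 1185 = (-456 - 72) + 1185 = -528 + 1185 = 657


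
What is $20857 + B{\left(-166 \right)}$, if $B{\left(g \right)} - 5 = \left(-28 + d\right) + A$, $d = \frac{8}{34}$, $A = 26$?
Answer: $\frac{354624}{17} \approx 20860.0$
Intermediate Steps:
$d = \frac{4}{17}$ ($d = 8 \cdot \frac{1}{34} = \frac{4}{17} \approx 0.23529$)
$B{\left(g \right)} = \frac{55}{17}$ ($B{\left(g \right)} = 5 + \left(\left(-28 + \frac{4}{17}\right) + 26\right) = 5 + \left(- \frac{472}{17} + 26\right) = 5 - \frac{30}{17} = \frac{55}{17}$)
$20857 + B{\left(-166 \right)} = 20857 + \frac{55}{17} = \frac{354624}{17}$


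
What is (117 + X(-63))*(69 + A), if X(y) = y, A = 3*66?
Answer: 14418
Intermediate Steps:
A = 198
(117 + X(-63))*(69 + A) = (117 - 63)*(69 + 198) = 54*267 = 14418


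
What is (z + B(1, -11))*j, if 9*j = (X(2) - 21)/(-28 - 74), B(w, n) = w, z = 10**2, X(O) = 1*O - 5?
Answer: 404/153 ≈ 2.6405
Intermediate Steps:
X(O) = -5 + O (X(O) = O - 5 = -5 + O)
z = 100
j = 4/153 (j = (((-5 + 2) - 21)/(-28 - 74))/9 = ((-3 - 21)/(-102))/9 = (-24*(-1/102))/9 = (1/9)*(4/17) = 4/153 ≈ 0.026144)
(z + B(1, -11))*j = (100 + 1)*(4/153) = 101*(4/153) = 404/153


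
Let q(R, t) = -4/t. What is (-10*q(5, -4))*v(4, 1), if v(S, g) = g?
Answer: -10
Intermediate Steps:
(-10*q(5, -4))*v(4, 1) = -(-40)/(-4)*1 = -(-40)*(-1)/4*1 = -10*1*1 = -10*1 = -10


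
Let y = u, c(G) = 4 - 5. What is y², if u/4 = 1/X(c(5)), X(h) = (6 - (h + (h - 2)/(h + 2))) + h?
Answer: 16/81 ≈ 0.19753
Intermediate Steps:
c(G) = -1
X(h) = 6 - (-2 + h)/(2 + h) (X(h) = (6 - (h + (-2 + h)/(2 + h))) + h = (6 + (-h - (-2 + h)/(2 + h))) + h = (6 - h - (-2 + h)/(2 + h)) + h = 6 - (-2 + h)/(2 + h))
u = 4/9 (u = 4/(((14 + 5*(-1))/(2 - 1))) = 4/(((14 - 5)/1)) = 4/((1*9)) = 4/9 ≈ 0.44444)
y = 4/9 ≈ 0.44444
y² = (4/9)² = 16/81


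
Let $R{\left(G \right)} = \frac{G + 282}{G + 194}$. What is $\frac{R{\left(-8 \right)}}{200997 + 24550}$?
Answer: $\frac{137}{20975871} \approx 6.5313 \cdot 10^{-6}$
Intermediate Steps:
$R{\left(G \right)} = \frac{282 + G}{194 + G}$
$\frac{R{\left(-8 \right)}}{200997 + 24550} = \frac{\frac{1}{194 - 8} \left(282 - 8\right)}{200997 + 24550} = \frac{\frac{1}{186} \cdot 274}{225547} = \frac{1}{186} \cdot 274 \cdot \frac{1}{225547} = \frac{137}{93} \cdot \frac{1}{225547} = \frac{137}{20975871}$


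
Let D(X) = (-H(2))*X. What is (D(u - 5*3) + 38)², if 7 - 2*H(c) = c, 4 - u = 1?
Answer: 4624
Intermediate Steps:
u = 3 (u = 4 - 1*1 = 4 - 1 = 3)
H(c) = 7/2 - c/2
D(X) = -5*X/2 (D(X) = (-(7/2 - ½*2))*X = (-(7/2 - 1))*X = (-1*5/2)*X = -5*X/2)
(D(u - 5*3) + 38)² = (-5*(3 - 5*3)/2 + 38)² = (-5*(3 - 15)/2 + 38)² = (-5/2*(-12) + 38)² = (30 + 38)² = 68² = 4624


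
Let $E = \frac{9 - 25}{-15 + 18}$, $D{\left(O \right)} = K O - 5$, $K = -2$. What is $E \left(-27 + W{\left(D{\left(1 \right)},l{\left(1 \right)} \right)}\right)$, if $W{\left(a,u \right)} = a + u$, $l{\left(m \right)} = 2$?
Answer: $\frac{512}{3} \approx 170.67$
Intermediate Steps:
$D{\left(O \right)} = -5 - 2 O$ ($D{\left(O \right)} = - 2 O - 5 = -5 - 2 O$)
$E = - \frac{16}{3} \approx -5.3333$
$E \left(-27 + W{\left(D{\left(1 \right)},l{\left(1 \right)} \right)}\right) = - \frac{16 \left(-27 + \left(\left(-5 - 2\right) + 2\right)\right)}{3} = - \frac{16 \left(-27 + \left(-7 + 2\right)\right)}{3} = - \frac{16 \left(-27 - 5\right)}{3} = \left(- \frac{16}{3}\right) \left(-32\right) = \frac{512}{3}$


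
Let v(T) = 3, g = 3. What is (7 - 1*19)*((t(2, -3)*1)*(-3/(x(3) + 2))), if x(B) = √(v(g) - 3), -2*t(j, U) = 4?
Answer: -36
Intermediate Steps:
t(j, U) = -2 (t(j, U) = -½*4 = -2)
x(B) = 0 (x(B) = √(3 - 3) = √0 = 0)
(7 - 1*19)*((t(2, -3)*1)*(-3/(x(3) + 2))) = (7 - 1*19)*((-2*1)*(-3/(0 + 2))) = (7 - 19)*(-2*(-3)/2) = -(-24)*(½)*(-3) = -(-24)*(-3)/2 = -12*3 = -36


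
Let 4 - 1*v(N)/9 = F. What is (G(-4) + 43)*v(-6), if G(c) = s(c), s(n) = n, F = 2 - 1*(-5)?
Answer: -1053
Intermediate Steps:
F = 7 (F = 2 + 5 = 7)
v(N) = -27 (v(N) = 36 - 9*7 = 36 - 63 = -27)
G(c) = c
(G(-4) + 43)*v(-6) = (-4 + 43)*(-27) = 39*(-27) = -1053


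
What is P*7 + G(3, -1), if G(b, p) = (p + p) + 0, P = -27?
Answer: -191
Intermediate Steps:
G(b, p) = 2*p (G(b, p) = 2*p + 0 = 2*p)
P*7 + G(3, -1) = -27*7 + 2*(-1) = -189 - 2 = -191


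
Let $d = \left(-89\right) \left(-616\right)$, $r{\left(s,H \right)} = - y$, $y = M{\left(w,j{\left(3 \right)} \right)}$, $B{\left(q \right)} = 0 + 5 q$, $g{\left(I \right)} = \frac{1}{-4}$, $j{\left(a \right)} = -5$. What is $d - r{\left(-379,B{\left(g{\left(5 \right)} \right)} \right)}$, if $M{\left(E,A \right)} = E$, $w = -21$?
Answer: $54803$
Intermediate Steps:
$g{\left(I \right)} = - \frac{1}{4}$
$B{\left(q \right)} = 5 q$
$y = -21$
$r{\left(s,H \right)} = 21$ ($r{\left(s,H \right)} = \left(-1\right) \left(-21\right) = 21$)
$d = 54824$
$d - r{\left(-379,B{\left(g{\left(5 \right)} \right)} \right)} = 54824 - 21 = 54803$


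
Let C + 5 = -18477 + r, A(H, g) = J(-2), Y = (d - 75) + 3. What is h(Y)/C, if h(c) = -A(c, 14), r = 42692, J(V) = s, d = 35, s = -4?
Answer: 2/12105 ≈ 0.00016522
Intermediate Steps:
J(V) = -4
Y = -37 (Y = (35 - 75) + 3 = -40 + 3 = -37)
A(H, g) = -4
h(c) = 4 (h(c) = -1*(-4) = 4)
C = 24210 (C = -5 + (-18477 + 42692) = -5 + 24215 = 24210)
h(Y)/C = 4/24210 = 4*(1/24210) = 2/12105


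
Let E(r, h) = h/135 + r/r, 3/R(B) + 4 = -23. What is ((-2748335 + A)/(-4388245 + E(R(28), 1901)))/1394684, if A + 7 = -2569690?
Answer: 179483580/206556549379169 ≈ 8.6893e-7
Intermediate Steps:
A = -2569697 (A = -7 - 2569690 = -2569697)
R(B) = -⅑ (R(B) = 3/(-4 - 23) = 3/(-27) = 3*(-1/27) = -⅑)
E(r, h) = 1 + h/135 (E(r, h) = h*(1/135) + 1 = h/135 + 1 = 1 + h/135)
((-2748335 + A)/(-4388245 + E(R(28), 1901)))/1394684 = ((-2748335 - 2569697)/(-4388245 + (1 + (1/135)*1901)))/1394684 = -5318032/(-4388245 + (1 + 1901/135))*(1/1394684) = -5318032/(-4388245 + 2036/135)*(1/1394684) = -5318032/(-592411039/135)*(1/1394684) = -5318032*(-135/592411039)*(1/1394684) = (717934320/592411039)*(1/1394684) = 179483580/206556549379169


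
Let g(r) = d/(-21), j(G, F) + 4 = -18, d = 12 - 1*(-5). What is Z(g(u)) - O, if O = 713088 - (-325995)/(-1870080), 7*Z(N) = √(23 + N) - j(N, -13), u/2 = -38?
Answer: -622311855037/872704 + √9786/147 ≈ -7.1308e+5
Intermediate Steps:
d = 17 (d = 12 + 5 = 17)
j(G, F) = -22 (j(G, F) = -4 - 18 = -22)
u = -76 (u = 2*(-38) = -76)
g(r) = -17/21 (g(r) = 17/(-21) = 17*(-1/21) = -17/21)
Z(N) = 22/7 + √(23 + N)/7 (Z(N) = (√(23 + N) - 1*(-22))/7 = (√(23 + N) + 22)/7 = (22 + √(23 + N))/7 = 22/7 + √(23 + N)/7)
O = 88902085403/124672 (O = 713088 - (-325995)*(-1)/1870080 = 713088 - 1*21733/124672 = 713088 - 21733/124672 = 88902085403/124672 ≈ 7.1309e+5)
Z(g(u)) - O = (22/7 + √(23 - 17/21)/7) - 1*88902085403/124672 = (22/7 + √(466/21)/7) - 88902085403/124672 = (22/7 + (√9786/21)/7) - 88902085403/124672 = (22/7 + √9786/147) - 88902085403/124672 = -622311855037/872704 + √9786/147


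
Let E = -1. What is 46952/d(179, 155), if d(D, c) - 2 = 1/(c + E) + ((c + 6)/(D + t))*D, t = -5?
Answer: 314531448/1122973 ≈ 280.09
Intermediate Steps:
d(D, c) = 2 + 1/(-1 + c) + D*(6 + c)/(-5 + D) (d(D, c) = 2 + (1/(c - 1) + ((c + 6)/(D - 5))*D) = 2 + (1/(-1 + c) + ((6 + c)/(-5 + D))*D) = 2 + (1/(-1 + c) + D*(6 + c)/(-5 + D)) = 2 + 1/(-1 + c) + D*(6 + c)/(-5 + D))
46952/d(179, 155) = 46952/(((5 - 10*155 - 7*179 + 179*155² + 7*179*155)/(5 - 1*179 - 5*155 + 179*155))) = 46952/(((5 - 1550 - 1253 + 179*24025 + 194215)/(5 - 179 - 775 + 27745))) = 46952/(((5 - 1550 - 1253 + 4300475 + 194215)/26796)) = 46952/(((1/26796)*4491892)) = 46952/(1122973/6699) = 46952*(6699/1122973) = 314531448/1122973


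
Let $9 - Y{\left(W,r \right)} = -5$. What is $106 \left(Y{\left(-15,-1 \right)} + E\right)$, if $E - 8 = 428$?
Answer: $47700$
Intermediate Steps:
$E = 436$ ($E = 8 + 428 = 436$)
$Y{\left(W,r \right)} = 14$ ($Y{\left(W,r \right)} = 9 - -5 = 9 + 5 = 14$)
$106 \left(Y{\left(-15,-1 \right)} + E\right) = 106 \left(14 + 436\right) = 106 \cdot 450 = 47700$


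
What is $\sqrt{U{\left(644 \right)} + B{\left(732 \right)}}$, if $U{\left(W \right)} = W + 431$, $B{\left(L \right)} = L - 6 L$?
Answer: $i \sqrt{2585} \approx 50.843 i$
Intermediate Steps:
$B{\left(L \right)} = - 5 L$
$U{\left(W \right)} = 431 + W$
$\sqrt{U{\left(644 \right)} + B{\left(732 \right)}} = \sqrt{\left(431 + 644\right) - 3660} = \sqrt{1075 - 3660} = \sqrt{-2585} = i \sqrt{2585}$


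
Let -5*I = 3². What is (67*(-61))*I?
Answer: 36783/5 ≈ 7356.6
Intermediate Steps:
I = -9/5 (I = -⅕*3² = -⅕*9 = -9/5 ≈ -1.8000)
(67*(-61))*I = (67*(-61))*(-9/5) = -4087*(-9/5) = 36783/5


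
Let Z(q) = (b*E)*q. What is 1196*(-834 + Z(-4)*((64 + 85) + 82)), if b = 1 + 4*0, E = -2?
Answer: 1212744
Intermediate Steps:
b = 1 (b = 1 + 0 = 1)
Z(q) = -2*q (Z(q) = (1*(-2))*q = -2*q)
1196*(-834 + Z(-4)*((64 + 85) + 82)) = 1196*(-834 + (-2*(-4))*((64 + 85) + 82)) = 1196*(-834 + 8*(149 + 82)) = 1196*(-834 + 8*231) = 1196*(-834 + 1848) = 1196*1014 = 1212744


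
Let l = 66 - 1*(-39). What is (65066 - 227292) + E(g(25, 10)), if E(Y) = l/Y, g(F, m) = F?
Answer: -811109/5 ≈ -1.6222e+5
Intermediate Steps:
l = 105 (l = 66 + 39 = 105)
E(Y) = 105/Y
(65066 - 227292) + E(g(25, 10)) = (65066 - 227292) + 105/25 = -162226 + 105*(1/25) = -162226 + 21/5 = -811109/5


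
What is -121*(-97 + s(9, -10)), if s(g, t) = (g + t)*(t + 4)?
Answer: 11011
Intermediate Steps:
s(g, t) = (4 + t)*(g + t) (s(g, t) = (g + t)*(4 + t) = (4 + t)*(g + t))
-121*(-97 + s(9, -10)) = -121*(-97 + ((-10)² + 4*9 + 4*(-10) + 9*(-10))) = -121*(-97 + (100 + 36 - 40 - 90)) = -121*(-97 + 6) = -121*(-91) = 11011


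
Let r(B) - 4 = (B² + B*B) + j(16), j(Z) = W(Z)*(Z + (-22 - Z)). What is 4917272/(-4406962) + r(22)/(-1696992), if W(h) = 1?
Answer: -2087189464931/1869644814576 ≈ -1.1164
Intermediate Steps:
j(Z) = -22 (j(Z) = 1*(Z + (-22 - Z)) = 1*(-22) = -22)
r(B) = -18 + 2*B² (r(B) = 4 + ((B² + B*B) - 22) = 4 + ((B² + B²) - 22) = 4 + (2*B² - 22) = 4 + (-22 + 2*B²) = -18 + 2*B²)
4917272/(-4406962) + r(22)/(-1696992) = 4917272/(-4406962) + (-18 + 2*22²)/(-1696992) = 4917272*(-1/4406962) + (-18 + 2*484)*(-1/1696992) = -2458636/2203481 + (-18 + 968)*(-1/1696992) = -2458636/2203481 + 950*(-1/1696992) = -2458636/2203481 - 475/848496 = -2087189464931/1869644814576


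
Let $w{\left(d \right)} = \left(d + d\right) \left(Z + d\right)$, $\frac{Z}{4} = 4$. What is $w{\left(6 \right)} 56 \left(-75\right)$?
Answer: $-1108800$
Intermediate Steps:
$Z = 16$ ($Z = 4 \cdot 4 = 16$)
$w{\left(d \right)} = 2 d \left(16 + d\right)$ ($w{\left(d \right)} = \left(d + d\right) \left(16 + d\right) = 2 d \left(16 + d\right)$)
$w{\left(6 \right)} 56 \left(-75\right) = 2 \cdot 6 \left(16 + 6\right) 56 \left(-75\right) = 2 \cdot 6 \cdot 22 \cdot 56 \left(-75\right) = 264 \cdot 56 \left(-75\right) = 14784 \left(-75\right) = -1108800$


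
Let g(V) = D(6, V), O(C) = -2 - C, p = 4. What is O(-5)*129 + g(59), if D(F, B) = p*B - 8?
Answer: 615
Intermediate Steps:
D(F, B) = -8 + 4*B (D(F, B) = 4*B - 8 = -8 + 4*B)
g(V) = -8 + 4*V
O(-5)*129 + g(59) = (-2 - 1*(-5))*129 + (-8 + 4*59) = (-2 + 5)*129 + (-8 + 236) = 3*129 + 228 = 387 + 228 = 615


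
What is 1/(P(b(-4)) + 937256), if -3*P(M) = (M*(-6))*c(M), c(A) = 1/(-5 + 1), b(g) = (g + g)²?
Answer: 1/937224 ≈ 1.0670e-6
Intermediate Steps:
b(g) = 4*g² (b(g) = (2*g)² = 4*g²)
c(A) = -¼ (c(A) = 1/(-4) = -¼)
P(M) = -M/2 (P(M) = -M*(-6)*(-1)/(3*4) = -(-6*M)*(-1)/(3*4) = -M/2)
1/(P(b(-4)) + 937256) = 1/(-2*(-4)² + 937256) = 1/(-2*16 + 937256) = 1/(-½*64 + 937256) = 1/(-32 + 937256) = 1/937224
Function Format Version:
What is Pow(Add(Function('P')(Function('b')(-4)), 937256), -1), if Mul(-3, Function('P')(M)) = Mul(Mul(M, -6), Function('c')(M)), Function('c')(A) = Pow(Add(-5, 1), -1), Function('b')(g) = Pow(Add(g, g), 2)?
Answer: Rational(1, 937224) ≈ 1.0670e-6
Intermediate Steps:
Function('b')(g) = Mul(4, Pow(g, 2)) (Function('b')(g) = Pow(Mul(2, g), 2) = Mul(4, Pow(g, 2)))
Function('c')(A) = Rational(-1, 4) (Function('c')(A) = Pow(-4, -1) = Rational(-1, 4))
Function('P')(M) = Mul(Rational(-1, 2), M) (Function('P')(M) = Mul(Rational(-1, 3), Mul(Mul(M, -6), Rational(-1, 4))) = Mul(Rational(-1, 3), Mul(Mul(-6, M), Rational(-1, 4))) = Mul(Rational(-1, 3), Mul(Rational(3, 2), M)) = Mul(Rational(-1, 2), M))
Pow(Add(Function('P')(Function('b')(-4)), 937256), -1) = Pow(Add(Mul(Rational(-1, 2), Mul(4, Pow(-4, 2))), 937256), -1) = Pow(Add(Mul(Rational(-1, 2), Mul(4, 16)), 937256), -1) = Pow(Add(Mul(Rational(-1, 2), 64), 937256), -1) = Pow(Add(-32, 937256), -1) = Pow(937224, -1) = Rational(1, 937224)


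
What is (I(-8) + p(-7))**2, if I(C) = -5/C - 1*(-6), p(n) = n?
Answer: 9/64 ≈ 0.14063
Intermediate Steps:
I(C) = 6 - 5/C (I(C) = -5/C + 6 = 6 - 5/C)
(I(-8) + p(-7))**2 = ((6 - 5/(-8)) - 7)**2 = ((6 - 5*(-1/8)) - 7)**2 = ((6 + 5/8) - 7)**2 = (53/8 - 7)**2 = (-3/8)**2 = 9/64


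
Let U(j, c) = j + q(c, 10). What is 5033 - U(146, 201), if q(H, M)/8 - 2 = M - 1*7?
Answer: 4847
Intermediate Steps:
q(H, M) = -40 + 8*M (q(H, M) = 16 + 8*(M - 1*7) = 16 + 8*(M - 7) = 16 + 8*(-7 + M) = 16 + (-56 + 8*M) = -40 + 8*M)
U(j, c) = 40 + j (U(j, c) = j + (-40 + 8*10) = j + (-40 + 80) = j + 40 = 40 + j)
5033 - U(146, 201) = 5033 - (40 + 146) = 5033 - 1*186 = 5033 - 186 = 4847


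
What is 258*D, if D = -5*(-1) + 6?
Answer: 2838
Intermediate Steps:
D = 11 (D = 5 + 6 = 11)
258*D = 258*11 = 2838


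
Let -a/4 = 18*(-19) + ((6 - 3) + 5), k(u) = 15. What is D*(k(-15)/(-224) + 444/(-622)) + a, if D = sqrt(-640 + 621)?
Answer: 1336 - 54393*I*sqrt(19)/69664 ≈ 1336.0 - 3.4034*I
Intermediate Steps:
D = I*sqrt(19) (D = sqrt(-19) = I*sqrt(19) ≈ 4.3589*I)
a = 1336 (a = -4*(18*(-19) + ((6 - 3) + 5)) = -4*(-342 + (3 + 5)) = -4*(-342 + 8) = -4*(-334) = 1336)
D*(k(-15)/(-224) + 444/(-622)) + a = (I*sqrt(19))*(15/(-224) + 444/(-622)) + 1336 = (I*sqrt(19))*(15*(-1/224) + 444*(-1/622)) + 1336 = (I*sqrt(19))*(-15/224 - 222/311) + 1336 = (I*sqrt(19))*(-54393/69664) + 1336 = -54393*I*sqrt(19)/69664 + 1336 = 1336 - 54393*I*sqrt(19)/69664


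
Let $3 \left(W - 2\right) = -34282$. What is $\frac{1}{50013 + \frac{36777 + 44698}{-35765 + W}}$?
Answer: $\frac{141571}{7080145998} \approx 1.9995 \cdot 10^{-5}$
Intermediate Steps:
$W = - \frac{34276}{3}$ ($W = 2 + \frac{1}{3} \left(-34282\right) = 2 - \frac{34282}{3} = - \frac{34276}{3} \approx -11425.0$)
$\frac{1}{50013 + \frac{36777 + 44698}{-35765 + W}} = \frac{1}{50013 + \frac{36777 + 44698}{-35765 - \frac{34276}{3}}} = \frac{1}{50013 + \frac{81475}{- \frac{141571}{3}}} = \frac{1}{50013 + 81475 \left(- \frac{3}{141571}\right)} = \frac{1}{50013 - \frac{244425}{141571}} = \frac{1}{\frac{7080145998}{141571}} = \frac{141571}{7080145998}$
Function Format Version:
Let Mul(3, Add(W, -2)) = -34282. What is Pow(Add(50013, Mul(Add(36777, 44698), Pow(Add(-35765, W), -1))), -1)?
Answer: Rational(141571, 7080145998) ≈ 1.9995e-5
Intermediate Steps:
W = Rational(-34276, 3) (W = Add(2, Mul(Rational(1, 3), -34282)) = Add(2, Rational(-34282, 3)) = Rational(-34276, 3) ≈ -11425.)
Pow(Add(50013, Mul(Add(36777, 44698), Pow(Add(-35765, W), -1))), -1) = Pow(Add(50013, Mul(Add(36777, 44698), Pow(Add(-35765, Rational(-34276, 3)), -1))), -1) = Pow(Add(50013, Mul(81475, Pow(Rational(-141571, 3), -1))), -1) = Pow(Add(50013, Mul(81475, Rational(-3, 141571))), -1) = Pow(Add(50013, Rational(-244425, 141571)), -1) = Pow(Rational(7080145998, 141571), -1) = Rational(141571, 7080145998)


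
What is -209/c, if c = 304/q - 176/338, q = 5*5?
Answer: -883025/49176 ≈ -17.956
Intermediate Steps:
q = 25
c = 49176/4225 (c = 304/25 - 176/338 = 304*(1/25) - 176*1/338 = 304/25 - 88/169 = 49176/4225 ≈ 11.639)
-209/c = -209/49176/4225 = -209*4225/49176 = -883025/49176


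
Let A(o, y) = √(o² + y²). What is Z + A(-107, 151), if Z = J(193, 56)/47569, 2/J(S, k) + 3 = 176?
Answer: 2/8229437 + 5*√1370 ≈ 185.07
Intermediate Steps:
J(S, k) = 2/173 (J(S, k) = 2/(-3 + 176) = 2/173)
Z = 2/8229437 (Z = (2/173)/47569 = (2/173)*(1/47569) = 2/8229437 ≈ 2.4303e-7)
Z + A(-107, 151) = 2/8229437 + √((-107)² + 151²) = 2/8229437 + √(11449 + 22801) = 2/8229437 + √34250 = 2/8229437 + 5*√1370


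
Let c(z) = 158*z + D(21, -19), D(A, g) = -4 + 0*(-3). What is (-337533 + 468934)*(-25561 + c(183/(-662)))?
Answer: -1113816897272/331 ≈ -3.3650e+9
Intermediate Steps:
D(A, g) = -4 (D(A, g) = -4 + 0 = -4)
c(z) = -4 + 158*z (c(z) = 158*z - 4 = -4 + 158*z)
(-337533 + 468934)*(-25561 + c(183/(-662))) = (-337533 + 468934)*(-25561 + (-4 + 158*(183/(-662)))) = 131401*(-25561 + (-4 + 158*(183*(-1/662)))) = 131401*(-25561 + (-4 + 158*(-183/662))) = 131401*(-25561 + (-4 - 14457/331)) = 131401*(-25561 - 15781/331) = 131401*(-8476472/331) = -1113816897272/331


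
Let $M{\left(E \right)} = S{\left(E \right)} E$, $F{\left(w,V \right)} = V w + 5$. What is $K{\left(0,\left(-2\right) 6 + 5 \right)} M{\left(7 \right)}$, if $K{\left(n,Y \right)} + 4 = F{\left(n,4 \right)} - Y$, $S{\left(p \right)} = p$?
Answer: $392$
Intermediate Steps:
$F{\left(w,V \right)} = 5 + V w$
$K{\left(n,Y \right)} = 1 - Y + 4 n$ ($K{\left(n,Y \right)} = -4 - \left(-5 + Y - 4 n\right) = -4 + \left(5 - Y + 4 n\right) = 1 - Y + 4 n$)
$M{\left(E \right)} = E^{2}$ ($M{\left(E \right)} = E E = E^{2}$)
$K{\left(0,\left(-2\right) 6 + 5 \right)} M{\left(7 \right)} = \left(1 - \left(\left(-2\right) 6 + 5\right) + 4 \cdot 0\right) 7^{2} = \left(1 - \left(-12 + 5\right) + 0\right) 49 = \left(1 - -7 + 0\right) 49 = \left(1 + 7 + 0\right) 49 = 8 \cdot 49 = 392$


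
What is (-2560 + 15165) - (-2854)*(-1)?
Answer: 9751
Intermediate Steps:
(-2560 + 15165) - (-2854)*(-1) = 12605 - 1*2854 = 12605 - 2854 = 9751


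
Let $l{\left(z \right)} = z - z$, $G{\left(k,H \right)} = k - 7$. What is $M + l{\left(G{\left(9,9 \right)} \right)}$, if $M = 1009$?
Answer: $1009$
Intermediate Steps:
$G{\left(k,H \right)} = -7 + k$
$l{\left(z \right)} = 0$
$M + l{\left(G{\left(9,9 \right)} \right)} = 1009 + 0 = 1009$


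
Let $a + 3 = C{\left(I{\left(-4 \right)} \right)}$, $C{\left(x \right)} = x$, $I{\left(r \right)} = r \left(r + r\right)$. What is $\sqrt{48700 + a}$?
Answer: $\sqrt{48729} \approx 220.75$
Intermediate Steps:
$I{\left(r \right)} = 2 r^{2}$ ($I{\left(r \right)} = r 2 r = 2 r^{2}$)
$a = 29$ ($a = -3 + 2 \left(-4\right)^{2} = -3 + 2 \cdot 16 = -3 + 32 = 29$)
$\sqrt{48700 + a} = \sqrt{48700 + 29} = \sqrt{48729}$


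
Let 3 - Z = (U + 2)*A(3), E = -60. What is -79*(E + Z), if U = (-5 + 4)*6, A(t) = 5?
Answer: 2923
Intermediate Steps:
U = -6 (U = -1*6 = -6)
Z = 23 (Z = 3 - (-6 + 2)*5 = 3 - (-4)*5 = 3 - 1*(-20) = 3 + 20 = 23)
-79*(E + Z) = -79*(-60 + 23) = -79*(-37) = 2923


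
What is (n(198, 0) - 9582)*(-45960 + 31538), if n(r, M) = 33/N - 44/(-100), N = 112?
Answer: 193453412573/1400 ≈ 1.3818e+8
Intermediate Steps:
n(r, M) = 2057/2800 (n(r, M) = 33/112 - 44/(-100) = 33*(1/112) - 44*(-1/100) = 33/112 + 11/25 = 2057/2800)
(n(198, 0) - 9582)*(-45960 + 31538) = (2057/2800 - 9582)*(-45960 + 31538) = -26827543/2800*(-14422) = 193453412573/1400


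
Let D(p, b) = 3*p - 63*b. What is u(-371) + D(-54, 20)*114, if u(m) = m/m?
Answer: -162107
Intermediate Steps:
u(m) = 1
D(p, b) = -63*b + 3*p
u(-371) + D(-54, 20)*114 = 1 + (-63*20 + 3*(-54))*114 = 1 + (-1260 - 162)*114 = 1 - 1422*114 = 1 - 162108 = -162107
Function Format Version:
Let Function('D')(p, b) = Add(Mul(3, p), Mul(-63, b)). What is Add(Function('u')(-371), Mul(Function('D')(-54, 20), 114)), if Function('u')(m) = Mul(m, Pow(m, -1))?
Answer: -162107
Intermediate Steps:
Function('u')(m) = 1
Function('D')(p, b) = Add(Mul(-63, b), Mul(3, p))
Add(Function('u')(-371), Mul(Function('D')(-54, 20), 114)) = Add(1, Mul(Add(Mul(-63, 20), Mul(3, -54)), 114)) = Add(1, Mul(Add(-1260, -162), 114)) = Add(1, Mul(-1422, 114)) = Add(1, -162108) = -162107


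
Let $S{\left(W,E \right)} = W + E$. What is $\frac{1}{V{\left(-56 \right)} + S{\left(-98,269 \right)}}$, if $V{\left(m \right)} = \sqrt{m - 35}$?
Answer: $\frac{171}{29332} - \frac{i \sqrt{91}}{29332} \approx 0.0058298 - 0.00032522 i$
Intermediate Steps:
$S{\left(W,E \right)} = E + W$
$V{\left(m \right)} = \sqrt{-35 + m}$
$\frac{1}{V{\left(-56 \right)} + S{\left(-98,269 \right)}} = \frac{1}{\sqrt{-35 - 56} + \left(269 - 98\right)} = \frac{1}{\sqrt{-91} + 171} = \frac{1}{i \sqrt{91} + 171} = \frac{1}{171 + i \sqrt{91}}$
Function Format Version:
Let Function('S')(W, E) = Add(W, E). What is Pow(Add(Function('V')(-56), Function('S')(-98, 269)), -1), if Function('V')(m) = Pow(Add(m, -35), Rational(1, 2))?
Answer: Add(Rational(171, 29332), Mul(Rational(-1, 29332), I, Pow(91, Rational(1, 2)))) ≈ Add(0.0058298, Mul(-0.00032522, I))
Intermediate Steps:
Function('S')(W, E) = Add(E, W)
Function('V')(m) = Pow(Add(-35, m), Rational(1, 2))
Pow(Add(Function('V')(-56), Function('S')(-98, 269)), -1) = Pow(Add(Pow(Add(-35, -56), Rational(1, 2)), Add(269, -98)), -1) = Pow(Add(Pow(-91, Rational(1, 2)), 171), -1) = Pow(Add(Mul(I, Pow(91, Rational(1, 2))), 171), -1) = Pow(Add(171, Mul(I, Pow(91, Rational(1, 2)))), -1)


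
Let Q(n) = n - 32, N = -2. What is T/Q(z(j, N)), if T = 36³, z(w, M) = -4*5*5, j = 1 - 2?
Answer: -3888/11 ≈ -353.45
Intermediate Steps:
j = -1
z(w, M) = -100 (z(w, M) = -20*5 = -100)
Q(n) = -32 + n
T = 46656
T/Q(z(j, N)) = 46656/(-32 - 100) = 46656/(-132) = 46656*(-1/132) = -3888/11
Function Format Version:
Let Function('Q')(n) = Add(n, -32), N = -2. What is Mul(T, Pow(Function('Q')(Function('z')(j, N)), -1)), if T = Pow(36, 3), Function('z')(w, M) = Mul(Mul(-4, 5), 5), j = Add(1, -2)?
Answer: Rational(-3888, 11) ≈ -353.45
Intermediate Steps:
j = -1
Function('z')(w, M) = -100 (Function('z')(w, M) = Mul(-20, 5) = -100)
Function('Q')(n) = Add(-32, n)
T = 46656
Mul(T, Pow(Function('Q')(Function('z')(j, N)), -1)) = Mul(46656, Pow(Add(-32, -100), -1)) = Mul(46656, Pow(-132, -1)) = Mul(46656, Rational(-1, 132)) = Rational(-3888, 11)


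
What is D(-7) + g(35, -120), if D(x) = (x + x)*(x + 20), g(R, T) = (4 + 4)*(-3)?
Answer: -206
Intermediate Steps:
g(R, T) = -24 (g(R, T) = 8*(-3) = -24)
D(x) = 2*x*(20 + x) (D(x) = (2*x)*(20 + x) = 2*x*(20 + x))
D(-7) + g(35, -120) = 2*(-7)*(20 - 7) - 24 = 2*(-7)*13 - 24 = -182 - 24 = -206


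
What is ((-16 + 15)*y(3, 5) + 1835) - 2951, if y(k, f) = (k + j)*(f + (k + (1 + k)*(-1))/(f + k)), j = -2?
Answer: -8967/8 ≈ -1120.9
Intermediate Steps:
y(k, f) = (-2 + k)*(f - 1/(f + k)) (y(k, f) = (k - 2)*(f + (k + (1 + k)*(-1))/(f + k)) = (-2 + k)*(f + (k + (-1 - k))/(f + k)) = (-2 + k)*(f - 1/(f + k)))
((-16 + 15)*y(3, 5) + 1835) - 2951 = ((-16 + 15)*((2 - 1*3 - 2*5² + 5*3² + 3*5² - 2*5*3)/(5 + 3)) + 1835) - 2951 = (-(2 - 3 - 2*25 + 5*9 + 3*25 - 30)/8 + 1835) - 2951 = (-(2 - 3 - 50 + 45 + 75 - 30)/8 + 1835) - 2951 = (-39/8 + 1835) - 2951 = 14641/8 - 2951 = -8967/8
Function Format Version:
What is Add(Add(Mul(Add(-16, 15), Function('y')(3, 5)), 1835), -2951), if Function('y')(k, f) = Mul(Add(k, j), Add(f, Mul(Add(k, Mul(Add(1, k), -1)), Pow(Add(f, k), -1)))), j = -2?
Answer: Rational(-8967, 8) ≈ -1120.9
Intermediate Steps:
Function('y')(k, f) = Mul(Add(-2, k), Add(f, Mul(-1, Pow(Add(f, k), -1)))) (Function('y')(k, f) = Mul(Add(k, -2), Add(f, Mul(Add(k, Mul(Add(1, k), -1)), Pow(Add(f, k), -1)))) = Mul(Add(-2, k), Add(f, Mul(Add(k, Add(-1, Mul(-1, k))), Pow(Add(f, k), -1)))) = Mul(Add(-2, k), Add(f, Mul(-1, Pow(Add(f, k), -1)))))
Add(Add(Mul(Add(-16, 15), Function('y')(3, 5)), 1835), -2951) = Add(Add(Mul(Add(-16, 15), Mul(Pow(Add(5, 3), -1), Add(2, Mul(-1, 3), Mul(-2, Pow(5, 2)), Mul(5, Pow(3, 2)), Mul(3, Pow(5, 2)), Mul(-2, 5, 3)))), 1835), -2951) = Add(Add(Mul(-1, Mul(Pow(8, -1), Add(2, -3, Mul(-2, 25), Mul(5, 9), Mul(3, 25), -30))), 1835), -2951) = Add(Add(Mul(-1, Mul(Rational(1, 8), Add(2, -3, -50, 45, 75, -30))), 1835), -2951) = Add(Add(Mul(-1, Mul(Rational(1, 8), 39)), 1835), -2951) = Add(Add(Mul(-1, Rational(39, 8)), 1835), -2951) = Add(Add(Rational(-39, 8), 1835), -2951) = Add(Rational(14641, 8), -2951) = Rational(-8967, 8)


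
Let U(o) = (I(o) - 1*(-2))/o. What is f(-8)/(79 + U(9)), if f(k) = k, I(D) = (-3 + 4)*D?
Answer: -36/361 ≈ -0.099723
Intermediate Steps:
I(D) = D (I(D) = 1*D = D)
U(o) = (2 + o)/o (U(o) = (o - 1*(-2))/o = (o + 2)/o = (2 + o)/o)
f(-8)/(79 + U(9)) = -8/(79 + (2 + 9)/9) = -8/(79 + (1/9)*11) = -8/(79 + 11/9) = -8/(722/9) = (9/722)*(-8) = -36/361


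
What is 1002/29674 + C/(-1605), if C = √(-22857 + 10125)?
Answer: 501/14837 - 2*I*√3183/1605 ≈ 0.033767 - 0.070303*I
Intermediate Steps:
C = 2*I*√3183 (C = √(-12732) = 2*I*√3183 ≈ 112.84*I)
1002/29674 + C/(-1605) = 1002/29674 + (2*I*√3183)/(-1605) = 1002*(1/29674) + (2*I*√3183)*(-1/1605) = 501/14837 - 2*I*√3183/1605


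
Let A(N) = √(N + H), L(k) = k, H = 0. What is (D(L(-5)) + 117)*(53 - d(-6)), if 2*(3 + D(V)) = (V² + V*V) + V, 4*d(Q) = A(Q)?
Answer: 14469/2 - 273*I*√6/8 ≈ 7234.5 - 83.589*I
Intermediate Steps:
A(N) = √N (A(N) = √(N + 0) = √N)
d(Q) = √Q/4
D(V) = -3 + V² + V/2 (D(V) = -3 + ((V² + V*V) + V)/2 = -3 + ((V² + V²) + V)/2 = -3 + (2*V² + V)/2 = -3 + (V + 2*V²)/2 = -3 + (V² + V/2) = -3 + V² + V/2)
(D(L(-5)) + 117)*(53 - d(-6)) = ((-3 + (-5)² + (½)*(-5)) + 117)*(53 - √(-6)/4) = ((-3 + 25 - 5/2) + 117)*(53 - I*√6/4) = (39/2 + 117)*(53 - I*√6/4) = 273*(53 - I*√6/4)/2 = 14469/2 - 273*I*√6/8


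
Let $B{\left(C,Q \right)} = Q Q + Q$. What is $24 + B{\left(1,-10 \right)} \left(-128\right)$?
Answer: $-11496$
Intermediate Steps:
$B{\left(C,Q \right)} = Q + Q^{2}$ ($B{\left(C,Q \right)} = Q^{2} + Q = Q + Q^{2}$)
$24 + B{\left(1,-10 \right)} \left(-128\right) = 24 + - 10 \left(1 - 10\right) \left(-128\right) = 24 + \left(-10\right) \left(-9\right) \left(-128\right) = 24 + 90 \left(-128\right) = 24 - 11520 = -11496$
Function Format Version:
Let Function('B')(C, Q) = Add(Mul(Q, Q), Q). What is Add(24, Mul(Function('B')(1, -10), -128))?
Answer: -11496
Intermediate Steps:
Function('B')(C, Q) = Add(Q, Pow(Q, 2)) (Function('B')(C, Q) = Add(Pow(Q, 2), Q) = Add(Q, Pow(Q, 2)))
Add(24, Mul(Function('B')(1, -10), -128)) = Add(24, Mul(Mul(-10, Add(1, -10)), -128)) = Add(24, Mul(Mul(-10, -9), -128)) = Add(24, Mul(90, -128)) = Add(24, -11520) = -11496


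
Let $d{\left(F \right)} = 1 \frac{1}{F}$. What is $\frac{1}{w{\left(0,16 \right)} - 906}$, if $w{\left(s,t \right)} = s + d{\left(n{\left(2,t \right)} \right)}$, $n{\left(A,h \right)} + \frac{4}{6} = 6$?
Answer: $- \frac{16}{14493} \approx -0.001104$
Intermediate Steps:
$n{\left(A,h \right)} = \frac{16}{3}$ ($n{\left(A,h \right)} = - \frac{2}{3} + 6 = \frac{16}{3}$)
$d{\left(F \right)} = \frac{1}{F}$
$w{\left(s,t \right)} = \frac{3}{16} + s$ ($w{\left(s,t \right)} = s + \frac{1}{\frac{16}{3}} = s + \frac{3}{16} = \frac{3}{16} + s$)
$\frac{1}{w{\left(0,16 \right)} - 906} = \frac{1}{\left(\frac{3}{16} + 0\right) - 906} = \frac{1}{\frac{3}{16} - 906} = \frac{1}{- \frac{14493}{16}} = - \frac{16}{14493}$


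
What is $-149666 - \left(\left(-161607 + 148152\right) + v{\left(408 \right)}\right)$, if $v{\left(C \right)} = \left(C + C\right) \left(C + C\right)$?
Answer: $-802067$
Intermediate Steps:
$v{\left(C \right)} = 4 C^{2}$ ($v{\left(C \right)} = 2 C 2 C = 4 C^{2}$)
$-149666 - \left(\left(-161607 + 148152\right) + v{\left(408 \right)}\right) = -149666 - \left(\left(-161607 + 148152\right) + 4 \cdot 408^{2}\right) = -149666 - \left(-13455 + 4 \cdot 166464\right) = -149666 - \left(-13455 + 665856\right) = -149666 - 652401 = -802067$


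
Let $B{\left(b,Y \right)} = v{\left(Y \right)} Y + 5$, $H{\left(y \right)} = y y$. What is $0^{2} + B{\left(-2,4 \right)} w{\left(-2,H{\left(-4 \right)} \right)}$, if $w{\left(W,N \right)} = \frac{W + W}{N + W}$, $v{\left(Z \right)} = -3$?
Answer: $2$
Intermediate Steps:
$H{\left(y \right)} = y^{2}$
$B{\left(b,Y \right)} = 5 - 3 Y$ ($B{\left(b,Y \right)} = - 3 Y + 5 = 5 - 3 Y$)
$w{\left(W,N \right)} = \frac{2 W}{N + W}$
$0^{2} + B{\left(-2,4 \right)} w{\left(-2,H{\left(-4 \right)} \right)} = 0^{2} + \left(5 - 12\right) 2 \left(-2\right) \frac{1}{\left(-4\right)^{2} - 2} = 0 + \left(5 - 12\right) 2 \left(-2\right) \frac{1}{16 - 2} = 0 - 7 \cdot 2 \left(-2\right) \frac{1}{14} = 0 - -2 = 0 + 2 = 2$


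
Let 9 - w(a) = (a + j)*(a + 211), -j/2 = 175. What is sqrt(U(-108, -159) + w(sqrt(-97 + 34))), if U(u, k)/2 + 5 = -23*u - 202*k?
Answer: sqrt(143116 + 417*I*sqrt(7)) ≈ 378.31 + 1.458*I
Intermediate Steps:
j = -350 (j = -2*175 = -350)
w(a) = 9 - (-350 + a)*(211 + a) (w(a) = 9 - (a - 350)*(a + 211) = 9 - (-350 + a)*(211 + a))
U(u, k) = -10 - 404*k - 46*u (U(u, k) = -10 + 2*(-23*u - 202*k) = -10 + 2*(-202*k - 23*u) = -10 + (-404*k - 46*u) = -10 - 404*k - 46*u)
sqrt(U(-108, -159) + w(sqrt(-97 + 34))) = sqrt((-10 - 404*(-159) - 46*(-108)) + (73859 - (sqrt(-97 + 34))**2 + 139*sqrt(-97 + 34))) = sqrt((-10 + 64236 + 4968) + (73859 - (sqrt(-63))**2 + 139*sqrt(-63))) = sqrt(69194 + (73859 - (3*I*sqrt(7))**2 + 139*(3*I*sqrt(7)))) = sqrt(69194 + (73859 - 1*(-63) + 417*I*sqrt(7))) = sqrt(69194 + (73859 + 63 + 417*I*sqrt(7))) = sqrt(69194 + (73922 + 417*I*sqrt(7))) = sqrt(143116 + 417*I*sqrt(7))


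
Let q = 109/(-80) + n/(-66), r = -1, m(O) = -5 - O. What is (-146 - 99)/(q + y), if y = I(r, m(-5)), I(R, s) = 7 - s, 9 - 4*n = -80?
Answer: -92400/1999 ≈ -46.223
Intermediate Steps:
n = 89/4 (n = 9/4 - ¼*(-80) = 9/4 + 20 = 89/4 ≈ 22.250)
q = -4487/2640 (q = 109/(-80) + (89/4)/(-66) = 109*(-1/80) + (89/4)*(-1/66) = -109/80 - 89/264 = -4487/2640 ≈ -1.6996)
y = 7 (y = 7 - (-5 - 1*(-5)) = 7 - (-5 + 5) = 7 - 1*0 = 7 + 0 = 7)
(-146 - 99)/(q + y) = (-146 - 99)/(-4487/2640 + 7) = -245/13993/2640 = -245*2640/13993 = -92400/1999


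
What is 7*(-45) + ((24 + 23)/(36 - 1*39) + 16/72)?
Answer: -2974/9 ≈ -330.44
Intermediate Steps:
7*(-45) + ((24 + 23)/(36 - 1*39) + 16/72) = -315 + (47/(36 - 39) + 16*(1/72)) = -315 + (47/(-3) + 2/9) = -315 + (47*(-1/3) + 2/9) = -315 + (-47/3 + 2/9) = -315 - 139/9 = -2974/9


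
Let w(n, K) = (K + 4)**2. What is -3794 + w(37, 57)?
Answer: -73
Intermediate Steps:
w(n, K) = (4 + K)**2
-3794 + w(37, 57) = -3794 + (4 + 57)**2 = -3794 + 61**2 = -3794 + 3721 = -73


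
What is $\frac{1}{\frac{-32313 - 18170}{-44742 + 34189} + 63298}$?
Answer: $\frac{10553}{668034277} \approx 1.5797 \cdot 10^{-5}$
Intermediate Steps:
$\frac{1}{\frac{-32313 - 18170}{-44742 + 34189} + 63298} = \frac{1}{- \frac{50483}{-10553} + 63298} = \frac{1}{\left(-50483\right) \left(- \frac{1}{10553}\right) + 63298} = \frac{1}{\frac{50483}{10553} + 63298} = \frac{1}{\frac{668034277}{10553}} = \frac{10553}{668034277}$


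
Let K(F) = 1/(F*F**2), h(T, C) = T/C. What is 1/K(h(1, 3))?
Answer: 1/27 ≈ 0.037037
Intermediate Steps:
K(F) = F**(-3) (K(F) = 1/(F**3) = F**(-3))
1/K(h(1, 3)) = 1/((1/3)**(-3)) = 1/27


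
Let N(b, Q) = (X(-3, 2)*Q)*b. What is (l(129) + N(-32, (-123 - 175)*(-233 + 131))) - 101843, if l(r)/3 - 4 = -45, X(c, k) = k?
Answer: -2047310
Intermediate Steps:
l(r) = -123 (l(r) = 12 + 3*(-45) = 12 - 135 = -123)
N(b, Q) = 2*Q*b (N(b, Q) = (2*Q)*b = 2*Q*b)
(l(129) + N(-32, (-123 - 175)*(-233 + 131))) - 101843 = (-123 + 2*((-123 - 175)*(-233 + 131))*(-32)) - 101843 = (-123 + 2*(-298*(-102))*(-32)) - 101843 = (-123 + 2*30396*(-32)) - 101843 = (-123 - 1945344) - 101843 = -1945467 - 101843 = -2047310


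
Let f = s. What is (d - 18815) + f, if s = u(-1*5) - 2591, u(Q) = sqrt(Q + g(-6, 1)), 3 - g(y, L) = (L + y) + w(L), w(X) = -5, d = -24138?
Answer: -45544 + 2*sqrt(2) ≈ -45541.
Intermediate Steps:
g(y, L) = 8 - L - y (g(y, L) = 3 - ((L + y) - 5) = 3 - (-5 + L + y) = 3 + (5 - L - y) = 8 - L - y)
u(Q) = sqrt(13 + Q) (u(Q) = sqrt(Q + (8 - 1*1 - 1*(-6))) = sqrt(Q + (8 - 1 + 6)) = sqrt(Q + 13) = sqrt(13 + Q))
s = -2591 + 2*sqrt(2) (s = sqrt(13 - 1*5) - 2591 = sqrt(13 - 5) - 2591 = sqrt(8) - 2591 = 2*sqrt(2) - 2591 = -2591 + 2*sqrt(2) ≈ -2588.2)
f = -2591 + 2*sqrt(2) ≈ -2588.2
(d - 18815) + f = (-24138 - 18815) + (-2591 + 2*sqrt(2)) = -42953 + (-2591 + 2*sqrt(2)) = -45544 + 2*sqrt(2)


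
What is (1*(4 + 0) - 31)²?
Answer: 729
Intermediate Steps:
(1*(4 + 0) - 31)² = (1*4 - 31)² = (4 - 31)² = (-27)² = 729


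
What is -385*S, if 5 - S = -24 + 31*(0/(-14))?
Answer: -11165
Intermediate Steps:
S = 29 (S = 5 - (-24 + 31*(0/(-14))) = 5 - (-24 + 31*(0*(-1/14))) = 5 - (-24 + 31*0) = 5 - (-24 + 0) = 5 - 1*(-24) = 5 + 24 = 29)
-385*S = -385*29 = -11165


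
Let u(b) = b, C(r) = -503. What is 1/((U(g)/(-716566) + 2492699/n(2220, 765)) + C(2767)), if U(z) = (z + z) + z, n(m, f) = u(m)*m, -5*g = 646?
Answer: -92934838800/46699168821677 ≈ -0.0019901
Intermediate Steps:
g = -646/5 (g = -⅕*646 = -646/5 ≈ -129.20)
n(m, f) = m² (n(m, f) = m*m = m²)
U(z) = 3*z (U(z) = 2*z + z = 3*z)
1/((U(g)/(-716566) + 2492699/n(2220, 765)) + C(2767)) = 1/(((3*(-646/5))/(-716566) + 2492699/(2220²)) - 503) = 1/((-1938/5*(-1/716566) + 2492699/4928400) - 503) = 1/((51/94285 + 2492699*(1/4928400)) - 503) = 1/((51/94285 + 2492699/4928400) - 503) = 1/(47055094723/92934838800 - 503) = 1/(-46699168821677/92934838800) = -92934838800/46699168821677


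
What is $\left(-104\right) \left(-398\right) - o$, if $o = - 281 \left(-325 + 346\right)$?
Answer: $47293$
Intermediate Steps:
$o = -5901$ ($o = \left(-281\right) 21 = -5901$)
$\left(-104\right) \left(-398\right) - o = \left(-104\right) \left(-398\right) - -5901 = 41392 + 5901 = 47293$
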